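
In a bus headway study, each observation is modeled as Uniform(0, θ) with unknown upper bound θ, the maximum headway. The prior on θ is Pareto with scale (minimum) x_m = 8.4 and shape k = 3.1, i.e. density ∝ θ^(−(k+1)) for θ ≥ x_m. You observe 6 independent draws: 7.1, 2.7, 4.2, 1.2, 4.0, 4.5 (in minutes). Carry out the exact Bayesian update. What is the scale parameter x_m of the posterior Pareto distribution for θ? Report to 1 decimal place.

A Pareto(scale x_m, shape k) prior on the upper bound θ of Uniform(0, θ) is conjugate: posterior is Pareto(max(x_m, max xᵢ), k + n).
Sample maximum = 7.1; prior scale x_m = 8.4 → posterior scale = max = 8.4.
Posterior shape = 3.1 + 6 = 9.1.
Posterior scale x_m = 8.4.

8.4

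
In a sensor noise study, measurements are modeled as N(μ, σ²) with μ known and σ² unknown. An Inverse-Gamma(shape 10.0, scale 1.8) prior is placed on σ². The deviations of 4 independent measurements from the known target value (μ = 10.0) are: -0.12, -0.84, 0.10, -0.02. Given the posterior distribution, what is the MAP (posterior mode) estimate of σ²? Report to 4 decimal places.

With known mean μ and an Inverse-Gamma(α, β) prior on σ², the Normal likelihood is conjugate: posterior is Inv-Gamma(α + n/2, β + Σ(xᵢ−μ)²/2).
Σ(xᵢ−μ)² = (-0.12)² + (-0.84)² + (0.10)² + (-0.02)² = 0.7304.
Posterior: Inv-Gamma(10.0 + 4/2, 1.8 + 0.7304/2) = Inv-Gamma(12.00, 2.16520).
Mode = β/(α+1) = 2.16520/13.00 = 0.1666.

0.1666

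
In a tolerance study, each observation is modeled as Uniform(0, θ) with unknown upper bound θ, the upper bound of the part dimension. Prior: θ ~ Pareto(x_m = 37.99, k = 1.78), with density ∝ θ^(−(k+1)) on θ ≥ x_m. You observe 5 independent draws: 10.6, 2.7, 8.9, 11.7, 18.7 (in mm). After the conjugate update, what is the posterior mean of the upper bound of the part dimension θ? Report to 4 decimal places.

44.5627

A Pareto(scale x_m, shape k) prior on the upper bound θ of Uniform(0, θ) is conjugate: posterior is Pareto(max(x_m, max xᵢ), k + n).
Sample maximum = 18.7; prior scale x_m = 37.99 → posterior scale = max = 37.99.
Posterior shape = 1.78 + 5 = 6.78.
E[θ|data] = k·x_m/(k−1) = 6.78·37.99/5.78 = 44.5627.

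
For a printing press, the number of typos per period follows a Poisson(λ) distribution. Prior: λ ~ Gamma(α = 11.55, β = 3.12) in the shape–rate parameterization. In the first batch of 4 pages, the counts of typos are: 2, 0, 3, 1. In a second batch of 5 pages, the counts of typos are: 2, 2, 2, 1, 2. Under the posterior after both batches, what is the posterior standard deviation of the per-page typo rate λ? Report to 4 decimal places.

With a Gamma(shape α, rate β) prior, the Poisson likelihood is conjugate: the posterior is Gamma(α + ΣXᵢ, β + n).
Batch 1: sum of counts S = 6 over n = 4 pages.
After batch 1: Gamma(α+S, β+n) = Gamma(11.55+6, 3.12+4) = Gamma(17.55, 7.12).
Batch 2: sum of counts S = 9 over n = 5 pages.
After batch 2: Gamma(α+S, β+n) = Gamma(17.55+9, 7.12+5) = Gamma(26.55, 12.12).
SD = √α/β = √26.55/12.12 = 0.4251.

0.4251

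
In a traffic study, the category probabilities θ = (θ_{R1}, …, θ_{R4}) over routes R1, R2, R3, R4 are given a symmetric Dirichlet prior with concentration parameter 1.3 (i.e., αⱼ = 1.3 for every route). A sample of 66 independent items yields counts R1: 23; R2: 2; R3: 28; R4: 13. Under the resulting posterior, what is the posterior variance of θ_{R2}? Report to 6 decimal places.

The Dirichlet prior is conjugate to the Multinomial likelihood: each posterior αⱼ = prior αⱼ + observed count nⱼ.
Posterior concentration: (24.3, 3.3, 29.3, 14.3), total = 71.2.
Var[θ_j] = α_j(Σα−α_j)/((Σα)²(Σα+1)) = 3.3·67.9/(71.2²·72.2) = 0.000612.

0.000612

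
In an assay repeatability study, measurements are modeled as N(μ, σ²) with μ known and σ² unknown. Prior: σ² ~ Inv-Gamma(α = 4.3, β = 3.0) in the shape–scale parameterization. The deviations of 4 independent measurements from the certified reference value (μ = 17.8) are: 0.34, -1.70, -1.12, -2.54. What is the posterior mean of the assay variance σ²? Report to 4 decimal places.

1.5766

With known mean μ and an Inverse-Gamma(α, β) prior on σ², the Normal likelihood is conjugate: posterior is Inv-Gamma(α + n/2, β + Σ(xᵢ−μ)²/2).
Σ(xᵢ−μ)² = (0.34)² + (-1.70)² + (-1.12)² + (-2.54)² = 10.7116.
Posterior: Inv-Gamma(4.3 + 4/2, 3.0 + 10.7116/2) = Inv-Gamma(6.30, 8.35580).
E[σ²|data] = β/(α−1) = 8.35580/5.30 = 1.5766.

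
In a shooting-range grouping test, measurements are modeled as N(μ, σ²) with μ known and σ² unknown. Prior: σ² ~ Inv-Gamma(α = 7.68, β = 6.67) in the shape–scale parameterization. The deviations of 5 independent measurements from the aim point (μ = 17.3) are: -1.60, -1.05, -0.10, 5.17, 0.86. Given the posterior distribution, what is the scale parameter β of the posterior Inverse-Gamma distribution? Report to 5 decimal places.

With known mean μ and an Inverse-Gamma(α, β) prior on σ², the Normal likelihood is conjugate: posterior is Inv-Gamma(α + n/2, β + Σ(xᵢ−μ)²/2).
Σ(xᵢ−μ)² = (-1.60)² + (-1.05)² + (-0.10)² + (5.17)² + (0.86)² = 31.1410.
Posterior: Inv-Gamma(7.68 + 5/2, 6.67 + 31.1410/2) = Inv-Gamma(10.18, 22.24050).
Posterior β = 22.24050.

22.24050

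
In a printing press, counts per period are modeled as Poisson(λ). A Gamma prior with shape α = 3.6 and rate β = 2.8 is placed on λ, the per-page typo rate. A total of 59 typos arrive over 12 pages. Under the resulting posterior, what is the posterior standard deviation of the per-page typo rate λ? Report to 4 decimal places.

With a Gamma(shape α, rate β) prior, the Poisson likelihood is conjugate: the posterior is Gamma(α + ΣXᵢ, β + n).
Posterior: Gamma(α+S, β+n) = Gamma(3.6+59, 2.8+12) = Gamma(62.6, 14.8).
SD = √α/β = √62.6/14.8 = 0.5346.

0.5346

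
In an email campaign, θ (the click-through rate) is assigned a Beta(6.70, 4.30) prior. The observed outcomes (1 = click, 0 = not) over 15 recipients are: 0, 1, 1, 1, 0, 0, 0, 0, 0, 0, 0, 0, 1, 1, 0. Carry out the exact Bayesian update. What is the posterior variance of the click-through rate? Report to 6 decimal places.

0.009167

The Beta prior is conjugate to a Binomial/Bernoulli likelihood; the update adds successes to α and failures to β.
Posterior: Beta(α+k, β+n−k) = Beta(6.70+5, 4.30+10) = Beta(11.70, 14.30).
Var = αβ/((α+β)²(α+β+1)) = 11.70·14.30/(26.00²·27.00) = 0.009167.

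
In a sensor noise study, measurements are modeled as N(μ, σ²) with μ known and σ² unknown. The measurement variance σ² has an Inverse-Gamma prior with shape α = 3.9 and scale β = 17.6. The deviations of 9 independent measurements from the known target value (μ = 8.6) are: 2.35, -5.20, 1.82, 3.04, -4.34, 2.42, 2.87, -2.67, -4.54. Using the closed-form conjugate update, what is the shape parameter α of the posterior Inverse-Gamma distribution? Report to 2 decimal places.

With known mean μ and an Inverse-Gamma(α, β) prior on σ², the Normal likelihood is conjugate: posterior is Inv-Gamma(α + n/2, β + Σ(xᵢ−μ)²/2).
Σ(xᵢ−μ)² = (2.35)² + (-5.20)² + (1.82)² + (3.04)² + (-4.34)² + (2.42)² + (2.87)² + (-2.67)² + (-4.54)² = 105.7859.
Posterior: Inv-Gamma(3.9 + 9/2, 17.6 + 105.7859/2) = Inv-Gamma(8.40, 70.49295).
Posterior α = 8.40.

8.40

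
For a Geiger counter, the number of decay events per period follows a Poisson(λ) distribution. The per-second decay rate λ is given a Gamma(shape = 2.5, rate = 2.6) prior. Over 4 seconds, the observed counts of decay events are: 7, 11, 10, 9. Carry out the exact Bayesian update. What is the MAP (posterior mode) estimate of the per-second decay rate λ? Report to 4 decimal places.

5.8333

With a Gamma(shape α, rate β) prior, the Poisson likelihood is conjugate: the posterior is Gamma(α + ΣXᵢ, β + n).
Sum of counts S = 37 over n = 4 seconds.
Posterior: Gamma(α+S, β+n) = Gamma(2.5+37, 2.6+4) = Gamma(39.5, 6.6).
Mode of Gamma(α,β) for α≥1 is (α−1)/β = 38.5/6.6 = 5.8333.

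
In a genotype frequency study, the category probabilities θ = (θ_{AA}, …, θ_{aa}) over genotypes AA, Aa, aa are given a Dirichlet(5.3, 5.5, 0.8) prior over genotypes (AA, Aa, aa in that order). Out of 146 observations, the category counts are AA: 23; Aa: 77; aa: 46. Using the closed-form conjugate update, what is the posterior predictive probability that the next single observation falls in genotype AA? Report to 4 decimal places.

The Dirichlet prior is conjugate to the Multinomial likelihood: each posterior αⱼ = prior αⱼ + observed count nⱼ.
Posterior concentration: (28.3, 82.5, 46.8), total = 157.6.
P(next = AA | data) = α_{AA}/Σα = 0.1796.

0.1796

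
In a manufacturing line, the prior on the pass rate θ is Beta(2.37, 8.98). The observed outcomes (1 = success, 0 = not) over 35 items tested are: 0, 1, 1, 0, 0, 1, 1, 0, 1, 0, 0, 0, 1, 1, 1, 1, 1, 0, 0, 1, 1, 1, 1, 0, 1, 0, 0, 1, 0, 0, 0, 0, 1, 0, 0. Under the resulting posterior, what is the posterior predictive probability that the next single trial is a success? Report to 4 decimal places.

0.4179

The Beta prior is conjugate to a Binomial/Bernoulli likelihood; the update adds successes to α and failures to β.
Posterior: Beta(α+k, β+n−k) = Beta(2.37+17, 8.98+18) = Beta(19.37, 26.98).
For a single future Bernoulli trial, P(success | data) = α/(α+β) = 0.4179.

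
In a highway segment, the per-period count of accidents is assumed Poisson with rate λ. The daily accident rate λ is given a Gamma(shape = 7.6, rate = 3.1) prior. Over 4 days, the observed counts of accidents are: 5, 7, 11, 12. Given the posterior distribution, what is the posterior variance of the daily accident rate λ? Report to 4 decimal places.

With a Gamma(shape α, rate β) prior, the Poisson likelihood is conjugate: the posterior is Gamma(α + ΣXᵢ, β + n).
Sum of counts S = 35 over n = 4 days.
Posterior: Gamma(α+S, β+n) = Gamma(7.6+35, 3.1+4) = Gamma(42.6, 7.1).
Var = α/β² = 42.6/7.1² = 0.8451.

0.8451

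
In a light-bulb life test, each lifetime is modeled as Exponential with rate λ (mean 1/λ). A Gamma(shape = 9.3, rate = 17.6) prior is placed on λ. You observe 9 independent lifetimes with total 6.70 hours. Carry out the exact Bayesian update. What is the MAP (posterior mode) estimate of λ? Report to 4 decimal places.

With a Gamma(shape α, rate β) prior on the exponential rate λ, the posterior after n observations with total T = Σxᵢ is Gamma(α+n, β+T).
Posterior: Gamma(9.3+9, 17.6+6.70) = Gamma(18.3, 24.30).
Mode = (α−1)/β = 0.7119.

0.7119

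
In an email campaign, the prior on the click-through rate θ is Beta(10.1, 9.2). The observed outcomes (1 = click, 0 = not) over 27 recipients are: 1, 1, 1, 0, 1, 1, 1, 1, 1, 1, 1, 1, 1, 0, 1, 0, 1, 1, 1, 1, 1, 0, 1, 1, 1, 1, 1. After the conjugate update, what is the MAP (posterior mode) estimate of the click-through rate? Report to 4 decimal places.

0.7246

The Beta prior is conjugate to a Binomial/Bernoulli likelihood; the update adds successes to α and failures to β.
Posterior: Beta(α+k, β+n−k) = Beta(10.1+23, 9.2+4) = Beta(33.1, 13.2).
Mode of Beta(a,b) for a,b>1 is (a−1)/(a+b−2) = 32.1/44.3 = 0.7246.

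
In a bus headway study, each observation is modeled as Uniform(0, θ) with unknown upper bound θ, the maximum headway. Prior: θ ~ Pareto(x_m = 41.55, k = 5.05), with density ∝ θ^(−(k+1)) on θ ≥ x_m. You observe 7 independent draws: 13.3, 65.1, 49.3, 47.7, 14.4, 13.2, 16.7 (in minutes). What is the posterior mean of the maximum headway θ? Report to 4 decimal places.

A Pareto(scale x_m, shape k) prior on the upper bound θ of Uniform(0, θ) is conjugate: posterior is Pareto(max(x_m, max xᵢ), k + n).
Sample maximum = 65.1; prior scale x_m = 41.55 → posterior scale = max = 65.10.
Posterior shape = 5.05 + 7 = 12.05.
E[θ|data] = k·x_m/(k−1) = 12.05·65.10/11.05 = 70.9914.

70.9914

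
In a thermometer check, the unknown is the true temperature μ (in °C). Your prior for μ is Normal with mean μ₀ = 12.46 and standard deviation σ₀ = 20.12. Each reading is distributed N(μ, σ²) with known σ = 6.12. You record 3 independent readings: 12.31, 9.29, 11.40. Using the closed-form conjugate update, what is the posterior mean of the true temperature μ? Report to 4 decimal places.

11.0437

For Normal data with known variance σ², a Normal(μ₀, σ₀²) prior on μ is conjugate. Posterior precision = 1/σ₀² + n/σ²; posterior mean is the precision-weighted average of μ₀ and x̄.
Σxᵢ = 12.31 + 9.29 + 11.40 = 33, so n·x̄ = 33.
σ₀² = 20.12² = 404.8144, σ² = 6.12² = 37.4544; σ² + n·σ₀² = 37.4544 + 3·404.8144 = 1251.8976.
Posterior mean = (μ₀/σ₀² + n·x̄/σ²)/(1/σ₀² + n/σ²) = (σ²·μ₀ + σ₀²·n·x̄)/(σ² + n·σ₀²) = (37.4544·12.46 + 404.8144·33)/1251.8976 = 13825.557024/1251.8976 = 11.0437.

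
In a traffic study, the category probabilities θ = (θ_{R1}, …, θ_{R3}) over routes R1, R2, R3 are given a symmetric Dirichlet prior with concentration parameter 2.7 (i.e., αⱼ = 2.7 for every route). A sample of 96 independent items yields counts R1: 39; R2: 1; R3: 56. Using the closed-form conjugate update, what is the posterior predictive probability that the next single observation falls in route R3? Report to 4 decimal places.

0.5639

The Dirichlet prior is conjugate to the Multinomial likelihood: each posterior αⱼ = prior αⱼ + observed count nⱼ.
Posterior concentration: (41.7, 3.7, 58.7), total = 104.1.
P(next = R3 | data) = α_{R3}/Σα = 0.5639.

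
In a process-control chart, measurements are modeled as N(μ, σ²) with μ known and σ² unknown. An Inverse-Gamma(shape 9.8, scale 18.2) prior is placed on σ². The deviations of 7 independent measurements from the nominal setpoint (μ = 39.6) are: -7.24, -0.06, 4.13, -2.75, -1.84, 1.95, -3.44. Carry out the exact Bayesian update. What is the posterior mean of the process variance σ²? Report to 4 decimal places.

With known mean μ and an Inverse-Gamma(α, β) prior on σ², the Normal likelihood is conjugate: posterior is Inv-Gamma(α + n/2, β + Σ(xᵢ−μ)²/2).
Σ(xᵢ−μ)² = (-7.24)² + (-0.06)² + (4.13)² + (-2.75)² + (-1.84)² + (1.95)² + (-3.44)² = 96.0623.
Posterior: Inv-Gamma(9.8 + 7/2, 18.2 + 96.0623/2) = Inv-Gamma(13.30, 66.23115).
E[σ²|data] = β/(α−1) = 66.23115/12.30 = 5.3846.

5.3846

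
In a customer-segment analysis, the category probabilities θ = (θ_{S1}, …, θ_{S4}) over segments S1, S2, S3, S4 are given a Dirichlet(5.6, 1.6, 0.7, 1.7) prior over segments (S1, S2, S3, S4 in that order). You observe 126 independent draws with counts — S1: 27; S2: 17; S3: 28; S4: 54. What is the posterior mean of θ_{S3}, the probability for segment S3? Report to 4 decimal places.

0.2117

The Dirichlet prior is conjugate to the Multinomial likelihood: each posterior αⱼ = prior αⱼ + observed count nⱼ.
Posterior concentration: (32.6, 18.6, 28.7, 55.7), total = 135.6.
E[θ_{S3}|data] = α_{S3}/Σα = 28.7/135.6 = 0.2117.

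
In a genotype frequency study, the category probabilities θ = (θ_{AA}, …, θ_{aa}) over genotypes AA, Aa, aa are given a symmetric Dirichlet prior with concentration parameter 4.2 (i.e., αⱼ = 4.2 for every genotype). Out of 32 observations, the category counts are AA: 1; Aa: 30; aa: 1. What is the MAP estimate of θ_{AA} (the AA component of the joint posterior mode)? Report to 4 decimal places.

0.1010

The Dirichlet prior is conjugate to the Multinomial likelihood: each posterior αⱼ = prior αⱼ + observed count nⱼ.
Posterior concentration: (5.2, 34.2, 5.2), total = 44.6.
Joint mode component: (α_{AA}−1)/(Σα−K) = 4.2/41.6 = 0.1010.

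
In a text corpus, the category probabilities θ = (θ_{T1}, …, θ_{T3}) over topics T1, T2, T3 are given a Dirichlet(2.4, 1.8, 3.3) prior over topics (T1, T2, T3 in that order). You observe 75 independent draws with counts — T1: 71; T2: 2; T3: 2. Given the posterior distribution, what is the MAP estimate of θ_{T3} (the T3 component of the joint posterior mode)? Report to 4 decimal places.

The Dirichlet prior is conjugate to the Multinomial likelihood: each posterior αⱼ = prior αⱼ + observed count nⱼ.
Posterior concentration: (73.4, 3.8, 5.3), total = 82.5.
Joint mode component: (α_{T3}−1)/(Σα−K) = 4.3/79.5 = 0.0541.

0.0541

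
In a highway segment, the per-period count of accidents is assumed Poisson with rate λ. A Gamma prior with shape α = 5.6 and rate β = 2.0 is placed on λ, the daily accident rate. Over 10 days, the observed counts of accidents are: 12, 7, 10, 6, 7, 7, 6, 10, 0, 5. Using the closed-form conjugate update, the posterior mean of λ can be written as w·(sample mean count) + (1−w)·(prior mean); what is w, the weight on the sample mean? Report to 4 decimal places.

With a Gamma(shape α, rate β) prior, the Poisson likelihood is conjugate: the posterior is Gamma(α + ΣXᵢ, β + n).
Posterior mean = (α₀+S)/(β₀+n) = [n/(β₀+n)]·(S/n) + [β₀/(β₀+n)]·(α₀/β₀), so only n and β₀ enter the weight.
Weight on data w = n/(β₀+n) = 10/(2.0+10) = 10/12.0 = 0.8333.

0.8333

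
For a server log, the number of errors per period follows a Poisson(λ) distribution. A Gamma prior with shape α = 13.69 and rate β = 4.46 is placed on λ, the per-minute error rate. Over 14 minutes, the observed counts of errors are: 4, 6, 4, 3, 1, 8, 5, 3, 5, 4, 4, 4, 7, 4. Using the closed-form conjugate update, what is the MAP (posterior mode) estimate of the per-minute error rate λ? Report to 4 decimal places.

4.0460

With a Gamma(shape α, rate β) prior, the Poisson likelihood is conjugate: the posterior is Gamma(α + ΣXᵢ, β + n).
Sum of counts S = 62 over n = 14 minutes.
Posterior: Gamma(α+S, β+n) = Gamma(13.69+62, 4.46+14) = Gamma(75.69, 18.46).
Mode of Gamma(α,β) for α≥1 is (α−1)/β = 74.69/18.46 = 4.0460.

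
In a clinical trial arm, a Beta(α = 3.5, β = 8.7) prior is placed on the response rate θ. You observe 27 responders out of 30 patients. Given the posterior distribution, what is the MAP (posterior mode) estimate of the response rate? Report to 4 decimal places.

0.7338

The Beta prior is conjugate to a Binomial/Bernoulli likelihood; the update adds successes to α and failures to β.
Posterior: Beta(α+k, β+n−k) = Beta(3.5+27, 8.7+3) = Beta(30.5, 11.7).
Mode of Beta(a,b) for a,b>1 is (a−1)/(a+b−2) = 29.5/40.2 = 0.7338.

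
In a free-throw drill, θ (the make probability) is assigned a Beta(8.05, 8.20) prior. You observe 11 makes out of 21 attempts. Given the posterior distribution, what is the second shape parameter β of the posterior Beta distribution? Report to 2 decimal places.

18.20

The Beta prior is conjugate to a Binomial/Bernoulli likelihood; the update adds successes to α and failures to β.
Posterior: Beta(α+k, β+n−k) = Beta(8.05+11, 8.20+10) = Beta(19.05, 18.20).
Posterior β = 18.20.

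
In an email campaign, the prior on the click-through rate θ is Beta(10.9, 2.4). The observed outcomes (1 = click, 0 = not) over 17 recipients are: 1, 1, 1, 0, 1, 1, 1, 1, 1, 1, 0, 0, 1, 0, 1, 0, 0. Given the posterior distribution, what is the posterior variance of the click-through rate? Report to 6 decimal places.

0.006402

The Beta prior is conjugate to a Binomial/Bernoulli likelihood; the update adds successes to α and failures to β.
Posterior: Beta(α+k, β+n−k) = Beta(10.9+11, 2.4+6) = Beta(21.9, 8.4).
Var = αβ/((α+β)²(α+β+1)) = 21.9·8.4/(30.3²·31.3) = 0.006402.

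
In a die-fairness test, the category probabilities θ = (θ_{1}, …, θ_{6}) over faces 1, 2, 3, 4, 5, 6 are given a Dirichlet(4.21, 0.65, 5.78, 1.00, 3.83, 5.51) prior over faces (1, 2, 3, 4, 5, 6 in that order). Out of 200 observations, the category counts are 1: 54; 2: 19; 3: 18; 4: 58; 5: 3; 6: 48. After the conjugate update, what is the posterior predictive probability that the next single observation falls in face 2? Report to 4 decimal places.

The Dirichlet prior is conjugate to the Multinomial likelihood: each posterior αⱼ = prior αⱼ + observed count nⱼ.
Posterior concentration: (58.21, 19.65, 23.78, 59.00, 6.83, 53.51), total = 220.98.
P(next = 2 | data) = α_{2}/Σα = 0.0889.

0.0889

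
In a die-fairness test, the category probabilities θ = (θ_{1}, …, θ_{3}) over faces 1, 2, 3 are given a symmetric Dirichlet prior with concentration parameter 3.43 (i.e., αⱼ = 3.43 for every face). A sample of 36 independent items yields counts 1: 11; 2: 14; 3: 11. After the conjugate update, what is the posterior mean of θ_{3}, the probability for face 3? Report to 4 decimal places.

The Dirichlet prior is conjugate to the Multinomial likelihood: each posterior αⱼ = prior αⱼ + observed count nⱼ.
Posterior concentration: (14.43, 17.43, 14.43), total = 46.29.
E[θ_{3}|data] = α_{3}/Σα = 14.43/46.29 = 0.3117.

0.3117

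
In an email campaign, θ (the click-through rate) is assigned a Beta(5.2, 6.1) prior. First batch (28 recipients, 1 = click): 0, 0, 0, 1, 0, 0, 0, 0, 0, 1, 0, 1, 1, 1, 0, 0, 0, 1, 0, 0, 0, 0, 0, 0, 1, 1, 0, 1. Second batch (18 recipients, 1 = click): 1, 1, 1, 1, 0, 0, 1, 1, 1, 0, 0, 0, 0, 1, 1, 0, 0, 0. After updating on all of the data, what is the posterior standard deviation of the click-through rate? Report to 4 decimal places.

The Beta prior is conjugate to a Binomial/Bernoulli likelihood; the update adds successes to α and failures to β.
After batch 1: Beta(5.2+9, 6.1+19) = Beta(14.2, 25.1).
After batch 2: Beta(14.2+9, 25.1+9) = Beta(23.2, 34.1).
Var = αβ/((α+β)²(α+β+1)) = 23.2·34.1/(57.3²·58.3) = 0.00413299; SD = √0.00413299 = 0.0643.

0.0643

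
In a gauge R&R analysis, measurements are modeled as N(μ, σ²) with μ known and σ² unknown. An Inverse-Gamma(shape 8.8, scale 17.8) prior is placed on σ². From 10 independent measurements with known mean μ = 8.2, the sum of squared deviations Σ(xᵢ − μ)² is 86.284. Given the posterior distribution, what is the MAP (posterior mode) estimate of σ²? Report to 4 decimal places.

4.1177

With known mean μ and an Inverse-Gamma(α, β) prior on σ², the Normal likelihood is conjugate: posterior is Inv-Gamma(α + n/2, β + Σ(xᵢ−μ)²/2).
Posterior: Inv-Gamma(8.8 + 10/2, 17.8 + 86.284/2) = Inv-Gamma(13.80, 60.9420).
Mode = β/(α+1) = 60.9420/14.80 = 4.1177.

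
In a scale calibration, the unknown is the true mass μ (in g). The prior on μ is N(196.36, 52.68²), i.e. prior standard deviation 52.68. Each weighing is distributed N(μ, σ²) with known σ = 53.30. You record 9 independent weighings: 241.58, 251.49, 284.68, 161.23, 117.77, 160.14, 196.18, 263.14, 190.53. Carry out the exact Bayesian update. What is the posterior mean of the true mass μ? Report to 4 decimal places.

206.2865

For Normal data with known variance σ², a Normal(μ₀, σ₀²) prior on μ is conjugate. Posterior precision = 1/σ₀² + n/σ²; posterior mean is the precision-weighted average of μ₀ and x̄.
Σxᵢ = 241.58 + 251.49 + 284.68 + 161.23 + 117.77 + 160.14 + 196.18 + 263.14 + 190.53 = 1866.74, so n·x̄ = 1866.74.
σ₀² = 52.68² = 2775.1824, σ² = 53.30² = 2840.89; σ² + n·σ₀² = 2840.89 + 9·2775.1824 = 27817.5316.
Posterior mean = (μ₀/σ₀² + n·x̄/σ²)/(1/σ₀² + n/σ²) = (σ²·μ₀ + σ₀²·n·x̄)/(σ² + n·σ₀²) = (2840.89·196.36 + 2775.1824·1866.74)/27817.5316 = 5738381.153776/27817.5316 = 206.2865.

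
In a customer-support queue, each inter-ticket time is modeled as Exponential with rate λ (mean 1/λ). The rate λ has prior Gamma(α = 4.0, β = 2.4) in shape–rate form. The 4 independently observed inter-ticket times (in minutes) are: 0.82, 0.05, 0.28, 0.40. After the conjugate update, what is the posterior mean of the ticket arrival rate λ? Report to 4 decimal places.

2.0253

With a Gamma(shape α, rate β) prior on the exponential rate λ, the posterior after n observations with total T = Σxᵢ is Gamma(α+n, β+T).
Sum of observations T = 1.55 minutes; n = 4.
Posterior: Gamma(4.0+4, 2.4+1.55) = Gamma(8.0, 3.95).
Posterior mean of λ = α/β = 8.0/3.95 = 2.0253.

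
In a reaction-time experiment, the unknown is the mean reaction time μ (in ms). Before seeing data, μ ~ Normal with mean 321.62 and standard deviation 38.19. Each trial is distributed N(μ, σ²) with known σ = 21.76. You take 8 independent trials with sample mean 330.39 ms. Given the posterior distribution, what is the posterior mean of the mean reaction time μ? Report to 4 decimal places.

330.0480

For Normal data with known variance σ², a Normal(μ₀, σ₀²) prior on μ is conjugate. Posterior precision = 1/σ₀² + n/σ²; posterior mean is the precision-weighted average of μ₀ and x̄.
n·x̄ = 8·330.39 = 2643.12.
σ₀² = 38.19² = 1458.4761, σ² = 21.76² = 473.4976; σ² + n·σ₀² = 473.4976 + 8·1458.4761 = 12141.3064.
Posterior mean = (μ₀/σ₀² + n·x̄/σ²)/(1/σ₀² + n/σ²) = (σ²·μ₀ + σ₀²·n·x̄)/(σ² + n·σ₀²) = (473.4976·321.62 + 1458.4761·2643.12)/12141.3064 = 4007213.647544/12141.3064 = 330.0480.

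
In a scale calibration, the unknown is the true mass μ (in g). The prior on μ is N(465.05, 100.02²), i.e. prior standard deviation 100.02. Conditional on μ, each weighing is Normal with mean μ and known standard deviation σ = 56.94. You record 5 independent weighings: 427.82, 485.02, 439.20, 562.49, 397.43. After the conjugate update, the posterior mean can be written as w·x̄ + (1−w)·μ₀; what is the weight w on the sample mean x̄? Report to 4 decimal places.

0.9391

For Normal data with known variance σ², a Normal(μ₀, σ₀²) prior on μ is conjugate. Posterior precision = 1/σ₀² + n/σ²; posterior mean is the precision-weighted average of μ₀ and x̄.
σ₀² = 100.02² = 10004.0004, σ² = 56.94² = 3242.1636. Prior precision 1/σ₀² = 1/10004.0004; data precision n/σ² = 5/3242.1636.
w = (n/σ²)/(1/σ₀² + n/σ²) = n·σ₀²/(σ² + n·σ₀²) = 5·10004.0004/(3242.1636 + 5·10004.0004) = 50020.002/53262.1656 = 0.9391.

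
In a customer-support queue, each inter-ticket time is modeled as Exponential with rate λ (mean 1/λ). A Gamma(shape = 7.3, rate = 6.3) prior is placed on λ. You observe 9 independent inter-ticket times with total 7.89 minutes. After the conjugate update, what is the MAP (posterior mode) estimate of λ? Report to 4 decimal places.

1.0782

With a Gamma(shape α, rate β) prior on the exponential rate λ, the posterior after n observations with total T = Σxᵢ is Gamma(α+n, β+T).
Posterior: Gamma(7.3+9, 6.3+7.89) = Gamma(16.3, 14.19).
Mode = (α−1)/β = 1.0782.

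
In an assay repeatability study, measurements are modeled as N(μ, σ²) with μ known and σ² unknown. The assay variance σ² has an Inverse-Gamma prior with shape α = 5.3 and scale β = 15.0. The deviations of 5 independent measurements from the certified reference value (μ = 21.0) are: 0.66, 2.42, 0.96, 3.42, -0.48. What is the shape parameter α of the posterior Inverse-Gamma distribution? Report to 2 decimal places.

With known mean μ and an Inverse-Gamma(α, β) prior on σ², the Normal likelihood is conjugate: posterior is Inv-Gamma(α + n/2, β + Σ(xᵢ−μ)²/2).
Σ(xᵢ−μ)² = (0.66)² + (2.42)² + (0.96)² + (3.42)² + (-0.48)² = 19.1404.
Posterior: Inv-Gamma(5.3 + 5/2, 15.0 + 19.1404/2) = Inv-Gamma(7.80, 24.57020).
Posterior α = 7.80.

7.80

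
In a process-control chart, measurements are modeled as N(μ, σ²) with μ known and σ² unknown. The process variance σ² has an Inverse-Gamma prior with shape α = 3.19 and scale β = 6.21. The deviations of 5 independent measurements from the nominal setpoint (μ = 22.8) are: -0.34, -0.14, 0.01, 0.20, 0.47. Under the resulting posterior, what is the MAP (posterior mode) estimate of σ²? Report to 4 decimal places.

With known mean μ and an Inverse-Gamma(α, β) prior on σ², the Normal likelihood is conjugate: posterior is Inv-Gamma(α + n/2, β + Σ(xᵢ−μ)²/2).
Σ(xᵢ−μ)² = (-0.34)² + (-0.14)² + (0.01)² + (0.20)² + (0.47)² = 0.3962.
Posterior: Inv-Gamma(3.19 + 5/2, 6.21 + 0.3962/2) = Inv-Gamma(5.69, 6.40810).
Mode = β/(α+1) = 6.40810/6.69 = 0.9579.

0.9579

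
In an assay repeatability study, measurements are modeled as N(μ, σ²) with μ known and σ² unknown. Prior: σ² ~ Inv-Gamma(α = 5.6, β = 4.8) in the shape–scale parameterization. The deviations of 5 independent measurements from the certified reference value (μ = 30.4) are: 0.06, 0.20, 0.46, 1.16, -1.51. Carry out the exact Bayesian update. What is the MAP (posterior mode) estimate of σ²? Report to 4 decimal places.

0.7407

With known mean μ and an Inverse-Gamma(α, β) prior on σ², the Normal likelihood is conjugate: posterior is Inv-Gamma(α + n/2, β + Σ(xᵢ−μ)²/2).
Σ(xᵢ−μ)² = (0.06)² + (0.20)² + (0.46)² + (1.16)² + (-1.51)² = 3.8809.
Posterior: Inv-Gamma(5.6 + 5/2, 4.8 + 3.8809/2) = Inv-Gamma(8.10, 6.74045).
Mode = β/(α+1) = 6.74045/9.10 = 0.7407.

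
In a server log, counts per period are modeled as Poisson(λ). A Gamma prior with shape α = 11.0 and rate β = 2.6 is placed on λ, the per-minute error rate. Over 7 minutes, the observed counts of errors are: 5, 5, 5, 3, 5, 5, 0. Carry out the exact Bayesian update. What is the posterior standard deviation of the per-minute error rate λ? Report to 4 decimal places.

0.6505

With a Gamma(shape α, rate β) prior, the Poisson likelihood is conjugate: the posterior is Gamma(α + ΣXᵢ, β + n).
Sum of counts S = 28 over n = 7 minutes.
Posterior: Gamma(α+S, β+n) = Gamma(11.0+28, 2.6+7) = Gamma(39.0, 9.6).
SD = √α/β = √39.0/9.6 = 0.6505.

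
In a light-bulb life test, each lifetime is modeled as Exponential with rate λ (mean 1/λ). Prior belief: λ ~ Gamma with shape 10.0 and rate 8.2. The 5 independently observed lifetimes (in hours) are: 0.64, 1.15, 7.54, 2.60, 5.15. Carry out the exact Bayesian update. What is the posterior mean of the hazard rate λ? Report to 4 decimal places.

0.5934

With a Gamma(shape α, rate β) prior on the exponential rate λ, the posterior after n observations with total T = Σxᵢ is Gamma(α+n, β+T).
Sum of observations T = 17.08 hours; n = 5.
Posterior: Gamma(10.0+5, 8.2+17.08) = Gamma(15.0, 25.28).
Posterior mean of λ = α/β = 15.0/25.28 = 0.5934.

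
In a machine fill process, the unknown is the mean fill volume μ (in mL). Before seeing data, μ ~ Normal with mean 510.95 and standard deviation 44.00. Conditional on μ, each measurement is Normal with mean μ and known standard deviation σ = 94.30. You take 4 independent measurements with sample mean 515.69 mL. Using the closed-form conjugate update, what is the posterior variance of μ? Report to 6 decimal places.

1034.825293

For Normal data with known variance σ², a Normal(μ₀, σ₀²) prior on μ is conjugate. Posterior precision = 1/σ₀² + n/σ²; posterior mean is the precision-weighted average of μ₀ and x̄.
σ₀² = 44.00² = 1936, σ² = 94.30² = 8892.49; σ² + n·σ₀² = 8892.49 + 4·1936 = 16636.49.
Posterior precision = 1/σ₀² + n/σ² = 1/1936 + 4/8892.49 = (σ² + n·σ₀²)/(σ₀²σ²) = 16636.49/(1936·8892.49); posterior variance σₙ² = σ₀²σ²/(σ² + n·σ₀²) = 1936·8892.49/16636.49 = 1034.825293.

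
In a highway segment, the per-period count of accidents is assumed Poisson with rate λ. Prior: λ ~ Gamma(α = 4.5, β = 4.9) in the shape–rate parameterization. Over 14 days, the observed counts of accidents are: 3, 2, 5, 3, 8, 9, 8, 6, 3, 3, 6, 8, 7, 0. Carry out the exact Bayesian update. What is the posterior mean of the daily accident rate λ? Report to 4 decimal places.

3.9947

With a Gamma(shape α, rate β) prior, the Poisson likelihood is conjugate: the posterior is Gamma(α + ΣXᵢ, β + n).
Sum of counts S = 71 over n = 14 days.
Posterior: Gamma(α+S, β+n) = Gamma(4.5+71, 4.9+14) = Gamma(75.5, 18.9).
Posterior mean = α/β = 75.5/18.9 = 3.9947.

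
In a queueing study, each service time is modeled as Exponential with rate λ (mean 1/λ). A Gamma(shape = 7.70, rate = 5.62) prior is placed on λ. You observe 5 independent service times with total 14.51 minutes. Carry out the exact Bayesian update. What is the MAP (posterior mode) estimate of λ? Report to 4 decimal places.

With a Gamma(shape α, rate β) prior on the exponential rate λ, the posterior after n observations with total T = Σxᵢ is Gamma(α+n, β+T).
Posterior: Gamma(7.70+5, 5.62+14.51) = Gamma(12.70, 20.13).
Mode = (α−1)/β = 0.5812.

0.5812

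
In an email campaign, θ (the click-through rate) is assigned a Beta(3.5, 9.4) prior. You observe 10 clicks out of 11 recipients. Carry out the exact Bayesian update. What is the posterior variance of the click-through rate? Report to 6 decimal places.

0.009871

The Beta prior is conjugate to a Binomial/Bernoulli likelihood; the update adds successes to α and failures to β.
Posterior: Beta(α+k, β+n−k) = Beta(3.5+10, 9.4+1) = Beta(13.5, 10.4).
Var = αβ/((α+β)²(α+β+1)) = 13.5·10.4/(23.9²·24.9) = 0.009871.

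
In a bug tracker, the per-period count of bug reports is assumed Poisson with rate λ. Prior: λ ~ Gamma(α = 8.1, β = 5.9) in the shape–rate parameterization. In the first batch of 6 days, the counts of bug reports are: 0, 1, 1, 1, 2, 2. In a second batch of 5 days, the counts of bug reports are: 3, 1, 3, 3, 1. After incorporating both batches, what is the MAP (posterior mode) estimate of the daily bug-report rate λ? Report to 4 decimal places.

1.4852

With a Gamma(shape α, rate β) prior, the Poisson likelihood is conjugate: the posterior is Gamma(α + ΣXᵢ, β + n).
Batch 1: sum of counts S = 7 over n = 6 days.
After batch 1: Gamma(α+S, β+n) = Gamma(8.1+7, 5.9+6) = Gamma(15.1, 11.9).
Batch 2: sum of counts S = 11 over n = 5 days.
After batch 2: Gamma(α+S, β+n) = Gamma(15.1+11, 11.9+5) = Gamma(26.1, 16.9).
Mode of Gamma(α,β) for α≥1 is (α−1)/β = 25.1/16.9 = 1.4852.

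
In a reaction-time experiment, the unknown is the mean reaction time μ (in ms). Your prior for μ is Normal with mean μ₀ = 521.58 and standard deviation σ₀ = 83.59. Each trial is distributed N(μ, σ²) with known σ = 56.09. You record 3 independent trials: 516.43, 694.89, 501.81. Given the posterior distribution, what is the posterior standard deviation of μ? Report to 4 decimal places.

For Normal data with known variance σ², a Normal(μ₀, σ₀²) prior on μ is conjugate. Posterior precision = 1/σ₀² + n/σ²; posterior mean is the precision-weighted average of μ₀ and x̄.
σ₀² = 83.59² = 6987.2881, σ² = 56.09² = 3146.0881; σ² + n·σ₀² = 3146.0881 + 3·6987.2881 = 24107.9524.
Posterior precision = 1/σ₀² + n/σ² = 1/6987.2881 + 3/3146.0881 = (σ² + n·σ₀²)/(σ₀²σ²) = 24107.9524/(6987.2881·3146.0881); posterior variance σₙ² = σ₀²σ²/(σ² + n·σ₀²) = 6987.2881·3146.0881/24107.9524 = 911.841187.
Posterior SD = √σₙ² = √(6987.2881·3146.0881/24107.9524) = 30.1967.

30.1967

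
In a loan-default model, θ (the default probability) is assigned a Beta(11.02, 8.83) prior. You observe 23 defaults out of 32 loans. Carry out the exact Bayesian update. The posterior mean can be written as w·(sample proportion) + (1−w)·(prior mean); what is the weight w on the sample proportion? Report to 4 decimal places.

The Beta prior is conjugate to a Binomial/Bernoulli likelihood; the update adds successes to α and failures to β.
Posterior mean = (α₀+k)/(α₀+β₀+n) = [n/(α₀+β₀+n)]·(k/n) + [(α₀+β₀)/(α₀+β₀+n)]·α₀/(α₀+β₀), so only n and the prior enter the weight.
The weight on the data is w = n/(α₀+β₀+n) = 32/(11.02+8.83+32) = 32/51.85 = 0.6172.

0.6172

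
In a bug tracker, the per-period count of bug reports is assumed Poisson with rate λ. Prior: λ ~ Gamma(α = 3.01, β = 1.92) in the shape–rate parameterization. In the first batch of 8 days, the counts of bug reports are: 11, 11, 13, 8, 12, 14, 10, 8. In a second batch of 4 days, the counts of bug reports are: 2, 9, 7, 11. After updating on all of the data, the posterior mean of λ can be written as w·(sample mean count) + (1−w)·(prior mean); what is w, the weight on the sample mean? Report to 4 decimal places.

With a Gamma(shape α, rate β) prior, the Poisson likelihood is conjugate: the posterior is Gamma(α + ΣXᵢ, β + n).
Total number of days: n = 8 + 4 = 12.
Posterior mean = (α₀+S)/(β₀+n) = [n/(β₀+n)]·(S/n) + [β₀/(β₀+n)]·(α₀/β₀), so only n and β₀ enter the weight.
Weight on data w = n/(β₀+n) = 12/(1.92+12) = 12/13.92 = 0.8621.

0.8621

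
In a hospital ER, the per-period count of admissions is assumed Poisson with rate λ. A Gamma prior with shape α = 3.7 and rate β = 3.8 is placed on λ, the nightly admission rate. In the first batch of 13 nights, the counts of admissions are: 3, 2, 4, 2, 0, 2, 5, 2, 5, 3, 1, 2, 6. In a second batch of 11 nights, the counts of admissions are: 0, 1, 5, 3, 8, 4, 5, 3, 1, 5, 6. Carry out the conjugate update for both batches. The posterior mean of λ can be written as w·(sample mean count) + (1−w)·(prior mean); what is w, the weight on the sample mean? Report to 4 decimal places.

0.8633

With a Gamma(shape α, rate β) prior, the Poisson likelihood is conjugate: the posterior is Gamma(α + ΣXᵢ, β + n).
Total number of nights: n = 13 + 11 = 24.
Posterior mean = (α₀+S)/(β₀+n) = [n/(β₀+n)]·(S/n) + [β₀/(β₀+n)]·(α₀/β₀), so only n and β₀ enter the weight.
Weight on data w = n/(β₀+n) = 24/(3.8+24) = 24/27.8 = 0.8633.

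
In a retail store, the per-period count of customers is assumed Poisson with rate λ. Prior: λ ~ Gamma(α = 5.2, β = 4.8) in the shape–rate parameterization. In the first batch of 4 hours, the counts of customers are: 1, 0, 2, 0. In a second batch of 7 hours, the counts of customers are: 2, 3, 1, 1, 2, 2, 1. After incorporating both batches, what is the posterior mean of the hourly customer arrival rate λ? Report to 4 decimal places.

1.2785

With a Gamma(shape α, rate β) prior, the Poisson likelihood is conjugate: the posterior is Gamma(α + ΣXᵢ, β + n).
Batch 1: sum of counts S = 3 over n = 4 hours.
After batch 1: Gamma(α+S, β+n) = Gamma(5.2+3, 4.8+4) = Gamma(8.2, 8.8).
Batch 2: sum of counts S = 12 over n = 7 hours.
After batch 2: Gamma(α+S, β+n) = Gamma(8.2+12, 8.8+7) = Gamma(20.2, 15.8).
Posterior mean = α/β = 20.2/15.8 = 1.2785.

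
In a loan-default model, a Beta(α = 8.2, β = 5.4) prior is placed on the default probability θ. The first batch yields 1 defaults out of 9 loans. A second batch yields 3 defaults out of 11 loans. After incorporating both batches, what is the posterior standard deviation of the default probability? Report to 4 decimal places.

0.0818

The Beta prior is conjugate to a Binomial/Bernoulli likelihood; the update adds successes to α and failures to β.
After batch 1: Beta(8.2+1, 5.4+8) = Beta(9.2, 13.4).
After batch 2: Beta(9.2+3, 13.4+8) = Beta(12.2, 21.4).
Var = αβ/((α+β)²(α+β+1)) = 12.2·21.4/(33.6²·34.6) = 0.00668373; SD = √0.00668373 = 0.0818.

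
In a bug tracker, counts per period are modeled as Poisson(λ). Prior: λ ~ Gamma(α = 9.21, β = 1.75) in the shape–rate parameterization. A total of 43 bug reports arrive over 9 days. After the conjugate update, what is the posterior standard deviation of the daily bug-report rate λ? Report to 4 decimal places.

With a Gamma(shape α, rate β) prior, the Poisson likelihood is conjugate: the posterior is Gamma(α + ΣXᵢ, β + n).
Posterior: Gamma(α+S, β+n) = Gamma(9.21+43, 1.75+9) = Gamma(52.21, 10.75).
SD = √α/β = √52.21/10.75 = 0.6722.

0.6722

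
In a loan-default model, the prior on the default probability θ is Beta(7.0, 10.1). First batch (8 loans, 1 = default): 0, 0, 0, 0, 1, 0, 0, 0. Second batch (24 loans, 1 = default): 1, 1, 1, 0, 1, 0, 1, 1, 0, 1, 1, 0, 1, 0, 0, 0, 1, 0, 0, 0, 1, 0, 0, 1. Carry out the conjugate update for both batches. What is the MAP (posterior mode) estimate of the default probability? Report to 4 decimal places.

0.4034

The Beta prior is conjugate to a Binomial/Bernoulli likelihood; the update adds successes to α and failures to β.
After batch 1: Beta(7.0+1, 10.1+7) = Beta(8.0, 17.1).
After batch 2: Beta(8.0+12, 17.1+12) = Beta(20.0, 29.1).
Mode of Beta(a,b) for a,b>1 is (a−1)/(a+b−2) = 19.0/47.1 = 0.4034.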